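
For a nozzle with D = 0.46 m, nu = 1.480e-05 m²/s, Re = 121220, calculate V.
Formula: Re = \frac{V D}{\nu}
Substituting knowns: 121220 = V·0.46/1.480e-05
Solving for V: V = 121220·1.480e-05/0.46 = 3.9 m/s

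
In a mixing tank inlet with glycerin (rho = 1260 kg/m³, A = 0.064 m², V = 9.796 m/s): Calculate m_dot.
Formula: \dot{m} = \rho A V
m_dot = 1260·0.064·9.796 = 789.9 kg/s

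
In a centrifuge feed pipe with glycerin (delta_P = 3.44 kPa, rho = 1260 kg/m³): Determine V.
Formula: V = \sqrt{\frac{2 \Delta P}{\rho}}
V = √(2·(3.44·1000)/1260) = 2.337 m/s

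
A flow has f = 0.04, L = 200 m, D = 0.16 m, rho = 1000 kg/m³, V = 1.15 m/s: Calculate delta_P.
Formula: \Delta P = f \frac{L}{D} \frac{\rho V^2}{2}
delta_P = 0.04·(200/0.16)·0.5·1000·1.15²/1000 = 33.06 kPa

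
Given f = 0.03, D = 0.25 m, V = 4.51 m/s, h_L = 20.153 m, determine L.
Formula: h_L = f \frac{L}{D} \frac{V^2}{2g}
Substituting knowns: 20.153 = 0.03·(L/0.25)·4.51²/(2·9.81)
Solving for L: L = 20.153·2·9.81·0.25/(0.03·4.51²) = 162 m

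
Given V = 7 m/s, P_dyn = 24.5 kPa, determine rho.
Formula: P_{dyn} = \frac{1}{2} \rho V^2
Substituting knowns: 24.5 = 0.5·rho·7²/1000
Solving for rho: rho = 2·(24.5·1000)/7² = 1000 kg/m³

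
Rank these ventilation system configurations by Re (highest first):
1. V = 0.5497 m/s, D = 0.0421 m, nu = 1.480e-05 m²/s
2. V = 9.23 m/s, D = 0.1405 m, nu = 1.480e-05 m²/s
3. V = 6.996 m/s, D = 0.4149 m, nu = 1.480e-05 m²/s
Case 1: Re = 1564
Case 2: Re = 87623
Case 3: Re = 196124
Ranking (highest first): 3, 2, 1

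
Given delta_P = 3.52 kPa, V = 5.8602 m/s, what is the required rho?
Formula: V = \sqrt{\frac{2 \Delta P}{\rho}}
Substituting knowns: 5.8602 = √(2·(3.52·1000)/rho)
Solving for rho: rho = 2·(3.52·1000)/5.8602² = 205 kg/m³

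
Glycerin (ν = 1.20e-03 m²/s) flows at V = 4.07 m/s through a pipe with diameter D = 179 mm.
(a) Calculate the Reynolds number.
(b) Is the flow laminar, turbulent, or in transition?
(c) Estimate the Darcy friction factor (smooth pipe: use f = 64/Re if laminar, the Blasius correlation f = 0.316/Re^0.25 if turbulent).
(a) Re = V·D/ν = 4.07·0.179/1.20e-03 = 607.11
(b) Flow regime: laminar (Re < 2300)
(c) Friction factor: f = 64/Re = 64/607.11 = 0.1054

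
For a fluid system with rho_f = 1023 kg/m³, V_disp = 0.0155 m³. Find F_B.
Formula: F_B = \rho_f g V_{disp}
F_B = 1023·9.81·0.0155 = 155.6 N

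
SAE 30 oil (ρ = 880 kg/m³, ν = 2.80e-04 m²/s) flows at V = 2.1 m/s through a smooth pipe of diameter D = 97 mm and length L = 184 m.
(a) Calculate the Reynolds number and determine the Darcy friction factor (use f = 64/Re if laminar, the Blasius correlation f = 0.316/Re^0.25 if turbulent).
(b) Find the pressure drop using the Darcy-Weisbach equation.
(a) Re = V·D/ν = 2.1·0.097/2.80e-04 = 727.5 → laminar (Re < 2300); f = 64/Re = 64/727.5 = 0.087973
(b) Darcy-Weisbach: ΔP = f·(L/D)·½ρV²/1000 = 0.087973·(184/0.097)·½·880·2.1²/1000 = 323.8 kPa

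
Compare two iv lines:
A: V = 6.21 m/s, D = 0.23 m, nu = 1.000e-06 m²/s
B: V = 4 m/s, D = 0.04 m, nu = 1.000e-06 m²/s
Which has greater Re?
Re(A) = 1.428e+06, Re(B) = 160000. Answer: A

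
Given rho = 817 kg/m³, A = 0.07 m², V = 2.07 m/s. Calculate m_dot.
Formula: \dot{m} = \rho A V
m_dot = 817·0.07·2.07 = 118.4 kg/s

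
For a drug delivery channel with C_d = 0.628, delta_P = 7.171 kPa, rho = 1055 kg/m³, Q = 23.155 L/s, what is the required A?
Formula: Q = C_d A \sqrt{\frac{2 \Delta P}{\rho}}
Substituting knowns: 23.155 = 0.628·A·√(2·(7.171·1000)/1055)·1000
Solving for A: A = (23.155/1000)/(0.628·√(2·(7.171·1000)/1055)) = 0.01 m²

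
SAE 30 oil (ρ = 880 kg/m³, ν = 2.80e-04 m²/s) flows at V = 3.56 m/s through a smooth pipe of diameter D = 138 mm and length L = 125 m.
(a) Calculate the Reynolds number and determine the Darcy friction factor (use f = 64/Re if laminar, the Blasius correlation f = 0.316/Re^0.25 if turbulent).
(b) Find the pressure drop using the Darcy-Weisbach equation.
(a) Re = V·D/ν = 3.56·0.138/2.80e-04 = 1754.6 → laminar (Re < 2300); f = 64/Re = 64/1754.6 = 0.036476
(b) Darcy-Weisbach: ΔP = f·(L/D)·½ρV²/1000 = 0.036476·(125/0.138)·½·880·3.56²/1000 = 184.2 kPa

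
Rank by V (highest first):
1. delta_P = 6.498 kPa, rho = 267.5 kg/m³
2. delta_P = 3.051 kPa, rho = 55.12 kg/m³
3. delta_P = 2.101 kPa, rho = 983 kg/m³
Case 1: V = 6.97 m/s
Case 2: V = 10.52 m/s
Case 3: V = 2.068 m/s
Ranking (highest first): 2, 1, 3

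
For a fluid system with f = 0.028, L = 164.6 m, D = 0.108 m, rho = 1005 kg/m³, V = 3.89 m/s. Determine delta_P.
Formula: \Delta P = f \frac{L}{D} \frac{\rho V^2}{2}
delta_P = 0.028·(164.6/0.108)·0.5·1005·3.89²/1000 = 324.5 kPa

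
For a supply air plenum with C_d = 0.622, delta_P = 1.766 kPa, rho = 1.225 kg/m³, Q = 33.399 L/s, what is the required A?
Formula: Q = C_d A \sqrt{\frac{2 \Delta P}{\rho}}
Substituting knowns: 33.399 = 0.622·A·√(2·(1.766·1000)/1.225)·1000
Solving for A: A = (33.399/1000)/(0.622·√(2·(1.766·1000)/1.225)) = 0.001 m²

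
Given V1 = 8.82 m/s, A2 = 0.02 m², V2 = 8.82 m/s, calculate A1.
Formula: V_2 = \frac{A_1 V_1}{A_2}
Substituting knowns: 8.82 = A1·8.82/0.02
Solving for A1: A1 = 8.82·0.02/8.82 = 0.02 m²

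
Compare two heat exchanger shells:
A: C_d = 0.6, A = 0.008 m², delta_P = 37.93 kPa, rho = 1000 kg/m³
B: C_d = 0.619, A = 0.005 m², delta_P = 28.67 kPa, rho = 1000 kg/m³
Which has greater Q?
Q(A) = 41.81 L/s, Q(B) = 23.44 L/s. Answer: A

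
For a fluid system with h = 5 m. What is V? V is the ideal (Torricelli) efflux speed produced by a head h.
Formula: V = \sqrt{2 g h}
V = √(2·9.81·5) = 9.905 m/s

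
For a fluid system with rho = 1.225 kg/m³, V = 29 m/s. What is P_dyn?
Formula: P_{dyn} = \frac{1}{2} \rho V^2
P_dyn = 0.5·1.225·29²/1000 = 0.5151 kPa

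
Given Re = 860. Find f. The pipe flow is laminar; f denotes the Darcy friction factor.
Formula: f = \frac{64}{Re}
f = 64/860 = 0.07442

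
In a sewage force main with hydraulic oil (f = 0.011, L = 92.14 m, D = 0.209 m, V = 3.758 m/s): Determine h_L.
Formula: h_L = f \frac{L}{D} \frac{V^2}{2g}
h_L = 0.011·(92.14/0.209)·3.758²/(2·9.81) = 3.491 m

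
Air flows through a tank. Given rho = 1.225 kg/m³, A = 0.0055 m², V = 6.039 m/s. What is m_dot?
Formula: \dot{m} = \rho A V
m_dot = 1.225·0.0055·6.039 = 0.04069 kg/s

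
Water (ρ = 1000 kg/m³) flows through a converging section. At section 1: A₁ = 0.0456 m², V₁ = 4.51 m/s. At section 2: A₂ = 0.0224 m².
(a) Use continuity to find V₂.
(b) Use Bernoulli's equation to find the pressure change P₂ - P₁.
(a) Continuity: A₁V₁=A₂V₂ -> V₂=A₁V₁/A₂=0.0456*4.51/0.0224=9.18 m/s
(b) Bernoulli: P₂-P₁=0.5*rho*(V₁^2-V₂^2)/1000=0.5*1000*(4.51^2-9.18^2)/1000=-31.97 kPa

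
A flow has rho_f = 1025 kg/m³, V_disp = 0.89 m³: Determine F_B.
Formula: F_B = \rho_f g V_{disp}
F_B = 1025·9.81·0.89 = 8949 N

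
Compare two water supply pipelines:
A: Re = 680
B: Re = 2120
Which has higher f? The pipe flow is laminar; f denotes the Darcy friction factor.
f(A) = 0.09412, f(B) = 0.03019. Answer: A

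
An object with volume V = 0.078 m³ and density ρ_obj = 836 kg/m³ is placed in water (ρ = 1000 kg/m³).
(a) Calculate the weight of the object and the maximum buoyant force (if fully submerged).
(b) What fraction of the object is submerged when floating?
(a) W=rho_obj*g*V=836*9.81*0.078=639.7 N; F_B(max)=rho*g*V=1000*9.81*0.078=765.2 N
(b) Floating fraction=rho_obj/rho=836/1000=0.836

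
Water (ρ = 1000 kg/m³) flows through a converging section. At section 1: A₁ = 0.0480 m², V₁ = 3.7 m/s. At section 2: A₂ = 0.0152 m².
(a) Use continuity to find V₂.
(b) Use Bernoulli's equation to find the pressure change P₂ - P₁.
(a) Continuity: A₁V₁=A₂V₂ -> V₂=A₁V₁/A₂=0.0480*3.7/0.0152=11.68 m/s
(b) Bernoulli: P₂-P₁=0.5*rho*(V₁^2-V₂^2)/1000=0.5*1000*(3.7^2-11.68^2)/1000=-61.37 kPa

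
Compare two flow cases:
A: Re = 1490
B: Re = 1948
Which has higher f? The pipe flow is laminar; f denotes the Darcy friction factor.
f(A) = 0.04295, f(B) = 0.03285. Answer: A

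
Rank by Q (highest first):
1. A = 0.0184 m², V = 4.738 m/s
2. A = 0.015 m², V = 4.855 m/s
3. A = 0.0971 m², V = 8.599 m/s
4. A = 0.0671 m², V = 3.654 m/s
Case 1: Q = 87.18 L/s
Case 2: Q = 72.83 L/s
Case 3: Q = 835 L/s
Case 4: Q = 245.2 L/s
Ranking (highest first): 3, 4, 1, 2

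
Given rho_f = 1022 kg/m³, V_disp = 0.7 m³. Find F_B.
Formula: F_B = \rho_f g V_{disp}
F_B = 1022·9.81·0.7 = 7018 N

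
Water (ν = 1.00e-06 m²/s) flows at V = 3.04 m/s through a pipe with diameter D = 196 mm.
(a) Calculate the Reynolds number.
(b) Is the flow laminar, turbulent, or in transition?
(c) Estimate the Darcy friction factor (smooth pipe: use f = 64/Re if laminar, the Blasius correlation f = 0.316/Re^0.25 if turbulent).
(a) Re = V·D/ν = 3.04·0.196/1.00e-06 = 595840
(b) Flow regime: turbulent (Re > 4000)
(c) Friction factor: f = 0.316/Re^0.25 = 0.316/595840^0.25 = 0.01137 (Blasius is strictly valid for Re ≲ 1e5; used here as the smooth-pipe estimate the problem specifies)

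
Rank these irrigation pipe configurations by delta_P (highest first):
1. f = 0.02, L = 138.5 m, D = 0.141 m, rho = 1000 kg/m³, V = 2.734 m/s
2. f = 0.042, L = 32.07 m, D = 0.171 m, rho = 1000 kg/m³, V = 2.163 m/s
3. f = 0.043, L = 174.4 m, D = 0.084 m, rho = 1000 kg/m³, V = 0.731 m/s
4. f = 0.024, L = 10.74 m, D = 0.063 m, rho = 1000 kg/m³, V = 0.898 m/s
Case 1: delta_P = 73.42 kPa
Case 2: delta_P = 18.43 kPa
Case 3: delta_P = 23.85 kPa
Case 4: delta_P = 1.65 kPa
Ranking (highest first): 1, 3, 2, 4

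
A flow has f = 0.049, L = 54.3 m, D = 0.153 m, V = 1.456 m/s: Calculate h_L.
Formula: h_L = f \frac{L}{D} \frac{V^2}{2g}
h_L = 0.049·(54.3/0.153)·1.456²/(2·9.81) = 1.879 m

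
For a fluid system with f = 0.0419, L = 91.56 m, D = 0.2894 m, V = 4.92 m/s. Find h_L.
Formula: h_L = f \frac{L}{D} \frac{V^2}{2g}
h_L = 0.0419·(91.56/0.2894)·4.92²/(2·9.81) = 16.36 m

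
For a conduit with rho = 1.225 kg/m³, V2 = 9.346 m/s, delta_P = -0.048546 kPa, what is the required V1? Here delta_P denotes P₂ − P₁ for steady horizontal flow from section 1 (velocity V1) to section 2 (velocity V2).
Formula: \Delta P = \frac{1}{2} \rho (V_1^2 - V_2^2)
Substituting knowns: -0.048546 = 0.5·1.225·(V1² − 9.346²)/1000
Solving for V1: V1 = √(9.346² + 2·(-0.048546·1000)/1.225) = 2.844 m/s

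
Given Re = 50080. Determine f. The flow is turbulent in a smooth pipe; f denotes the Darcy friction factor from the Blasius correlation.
Formula: f = \frac{0.316}{Re^{0.25}}
f = 0.316/50080^0.25 = 0.02112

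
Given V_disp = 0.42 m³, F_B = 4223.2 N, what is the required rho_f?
Formula: F_B = \rho_f g V_{disp}
Substituting knowns: 4223.2 = rho_f·9.81·0.42
Solving for rho_f: rho_f = 4223.2/(9.81·0.42) = 1025 kg/m³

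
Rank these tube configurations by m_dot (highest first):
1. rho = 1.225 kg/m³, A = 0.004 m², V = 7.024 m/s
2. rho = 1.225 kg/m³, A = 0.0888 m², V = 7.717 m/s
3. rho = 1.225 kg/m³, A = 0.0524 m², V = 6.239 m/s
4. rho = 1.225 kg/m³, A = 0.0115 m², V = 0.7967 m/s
Case 1: m_dot = 0.03442 kg/s
Case 2: m_dot = 0.8395 kg/s
Case 3: m_dot = 0.4005 kg/s
Case 4: m_dot = 0.01122 kg/s
Ranking (highest first): 2, 3, 1, 4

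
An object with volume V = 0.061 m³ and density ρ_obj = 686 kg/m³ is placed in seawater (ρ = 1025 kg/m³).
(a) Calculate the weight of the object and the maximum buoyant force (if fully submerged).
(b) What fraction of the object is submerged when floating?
(a) W=rho_obj*g*V=686*9.81*0.061=410.5 N; F_B(max)=rho*g*V=1025*9.81*0.061=613.4 N
(b) Floating fraction=rho_obj/rho=686/1025=0.669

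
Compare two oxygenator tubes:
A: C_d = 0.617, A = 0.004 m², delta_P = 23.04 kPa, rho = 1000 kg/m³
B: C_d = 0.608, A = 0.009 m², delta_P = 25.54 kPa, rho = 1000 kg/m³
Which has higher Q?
Q(A) = 16.75 L/s, Q(B) = 39.11 L/s. Answer: B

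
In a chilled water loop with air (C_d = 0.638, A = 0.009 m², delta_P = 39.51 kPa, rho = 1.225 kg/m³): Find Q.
Formula: Q = C_d A \sqrt{\frac{2 \Delta P}{\rho}}
Q = 0.638·0.009·√(2·(39.51·1000)/1.225)·1000 = 1458 L/s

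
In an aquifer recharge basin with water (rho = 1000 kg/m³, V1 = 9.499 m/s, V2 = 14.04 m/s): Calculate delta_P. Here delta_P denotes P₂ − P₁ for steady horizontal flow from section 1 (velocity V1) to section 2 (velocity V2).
Formula: \Delta P = \frac{1}{2} \rho (V_1^2 - V_2^2)
delta_P = 0.5·1000·(9.499² − 14.04²)/1000 = -53.45 kPa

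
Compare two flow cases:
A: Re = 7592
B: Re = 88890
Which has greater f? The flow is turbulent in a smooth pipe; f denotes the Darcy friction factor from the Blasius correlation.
f(A) = 0.03385, f(B) = 0.0183. Answer: A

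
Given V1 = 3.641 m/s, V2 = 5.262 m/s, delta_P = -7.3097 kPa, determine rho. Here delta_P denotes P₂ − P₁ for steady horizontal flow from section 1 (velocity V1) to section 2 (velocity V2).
Formula: \Delta P = \frac{1}{2} \rho (V_1^2 - V_2^2)
Substituting knowns: -7.3097 = 0.5·rho·(3.641² − 5.262²)/1000
Solving for rho: rho = 2·(-7.3097·1000)/(3.641² − 5.262²) = 1013 kg/m³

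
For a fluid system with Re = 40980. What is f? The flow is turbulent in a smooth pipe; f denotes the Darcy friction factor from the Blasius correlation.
Formula: f = \frac{0.316}{Re^{0.25}}
f = 0.316/40980^0.25 = 0.02221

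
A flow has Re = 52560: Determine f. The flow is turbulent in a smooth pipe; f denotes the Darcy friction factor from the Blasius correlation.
Formula: f = \frac{0.316}{Re^{0.25}}
f = 0.316/52560^0.25 = 0.02087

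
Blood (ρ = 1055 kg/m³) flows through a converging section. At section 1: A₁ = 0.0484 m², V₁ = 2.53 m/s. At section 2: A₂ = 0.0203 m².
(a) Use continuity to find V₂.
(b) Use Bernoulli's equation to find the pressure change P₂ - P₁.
(a) Continuity: A₁V₁=A₂V₂ -> V₂=A₁V₁/A₂=0.0484*2.53/0.0203=6.03 m/s
(b) Bernoulli: P₂-P₁=0.5*rho*(V₁^2-V₂^2)/1000=0.5*1055*(2.53^2-6.03^2)/1000=-15.8 kPa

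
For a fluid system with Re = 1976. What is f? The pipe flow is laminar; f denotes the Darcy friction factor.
Formula: f = \frac{64}{Re}
f = 64/1976 = 0.03239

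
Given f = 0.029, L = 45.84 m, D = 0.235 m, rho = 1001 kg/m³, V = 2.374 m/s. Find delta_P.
Formula: \Delta P = f \frac{L}{D} \frac{\rho V^2}{2}
delta_P = 0.029·(45.84/0.235)·0.5·1001·2.374²/1000 = 15.96 kPa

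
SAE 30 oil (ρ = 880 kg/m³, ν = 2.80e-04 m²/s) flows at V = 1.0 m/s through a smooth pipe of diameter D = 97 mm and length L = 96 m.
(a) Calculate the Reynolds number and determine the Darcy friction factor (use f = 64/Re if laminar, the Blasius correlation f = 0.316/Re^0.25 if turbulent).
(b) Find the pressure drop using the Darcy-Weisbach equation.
(a) Re = V·D/ν = 1.0·0.097/2.80e-04 = 346.43 → laminar (Re < 2300); f = 64/Re = 64/346.43 = 0.18474
(b) Darcy-Weisbach: ΔP = f·(L/D)·½ρV²/1000 = 0.18474·(96/0.097)·½·880·1.0²/1000 = 80.45 kPa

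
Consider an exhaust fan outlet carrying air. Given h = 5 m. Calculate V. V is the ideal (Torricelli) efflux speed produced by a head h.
Formula: V = \sqrt{2 g h}
V = √(2·9.81·5) = 9.905 m/s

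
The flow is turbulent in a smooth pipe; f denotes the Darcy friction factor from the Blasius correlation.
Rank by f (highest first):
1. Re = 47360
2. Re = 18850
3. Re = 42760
Case 1: f = 0.02142
Case 2: f = 0.02697
Case 3: f = 0.02197
Ranking (highest first): 2, 3, 1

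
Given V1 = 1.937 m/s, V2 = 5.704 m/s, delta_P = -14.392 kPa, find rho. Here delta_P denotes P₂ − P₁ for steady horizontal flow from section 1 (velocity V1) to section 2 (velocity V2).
Formula: \Delta P = \frac{1}{2} \rho (V_1^2 - V_2^2)
Substituting knowns: -14.392 = 0.5·rho·(1.937² − 5.704²)/1000
Solving for rho: rho = 2·(-14.392·1000)/(1.937² − 5.704²) = 1000 kg/m³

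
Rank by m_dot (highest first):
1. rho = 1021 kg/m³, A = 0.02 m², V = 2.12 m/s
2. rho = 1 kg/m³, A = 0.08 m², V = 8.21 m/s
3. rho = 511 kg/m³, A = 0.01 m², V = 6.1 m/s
Case 1: m_dot = 43.29 kg/s
Case 2: m_dot = 0.6568 kg/s
Case 3: m_dot = 31.17 kg/s
Ranking (highest first): 1, 3, 2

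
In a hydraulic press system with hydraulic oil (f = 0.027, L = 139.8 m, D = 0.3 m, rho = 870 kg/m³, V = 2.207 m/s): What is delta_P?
Formula: \Delta P = f \frac{L}{D} \frac{\rho V^2}{2}
delta_P = 0.027·(139.8/0.3)·0.5·870·2.207²/1000 = 26.66 kPa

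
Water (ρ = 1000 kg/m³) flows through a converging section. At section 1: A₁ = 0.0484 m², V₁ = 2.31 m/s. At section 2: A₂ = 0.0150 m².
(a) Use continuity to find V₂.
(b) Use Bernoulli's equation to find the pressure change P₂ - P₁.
(a) Continuity: A₁V₁=A₂V₂ -> V₂=A₁V₁/A₂=0.0484*2.31/0.0150=7.45 m/s
(b) Bernoulli: P₂-P₁=0.5*rho*(V₁^2-V₂^2)/1000=0.5*1000*(2.31^2-7.45^2)/1000=-25.08 kPa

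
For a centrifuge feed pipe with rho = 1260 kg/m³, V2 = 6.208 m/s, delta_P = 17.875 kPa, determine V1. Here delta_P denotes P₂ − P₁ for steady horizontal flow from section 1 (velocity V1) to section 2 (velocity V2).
Formula: \Delta P = \frac{1}{2} \rho (V_1^2 - V_2^2)
Substituting knowns: 17.875 = 0.5·1260·(V1² − 6.208²)/1000
Solving for V1: V1 = √(6.208² + 2·(17.875·1000)/1260) = 8.18 m/s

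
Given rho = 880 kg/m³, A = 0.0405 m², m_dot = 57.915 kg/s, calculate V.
Formula: \dot{m} = \rho A V
Substituting knowns: 57.915 = 880·0.0405·V
Solving for V: V = 57.915/(880·0.0405) = 1.625 m/s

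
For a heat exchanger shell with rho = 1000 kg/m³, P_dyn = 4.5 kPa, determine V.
Formula: P_{dyn} = \frac{1}{2} \rho V^2
Substituting knowns: 4.5 = 0.5·1000·V²/1000
Solving for V: V = √(2·(4.5·1000)/1000) = 3 m/s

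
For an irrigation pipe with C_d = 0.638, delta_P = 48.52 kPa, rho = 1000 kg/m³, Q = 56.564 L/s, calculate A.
Formula: Q = C_d A \sqrt{\frac{2 \Delta P}{\rho}}
Substituting knowns: 56.564 = 0.638·A·√(2·(48.52·1000)/1000)·1000
Solving for A: A = (56.564/1000)/(0.638·√(2·(48.52·1000)/1000)) = 0.009 m²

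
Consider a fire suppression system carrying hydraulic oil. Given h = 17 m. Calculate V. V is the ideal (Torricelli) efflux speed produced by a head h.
Formula: V = \sqrt{2 g h}
V = √(2·9.81·17) = 18.26 m/s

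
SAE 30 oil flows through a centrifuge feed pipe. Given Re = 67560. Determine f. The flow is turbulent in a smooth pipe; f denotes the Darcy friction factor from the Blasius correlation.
Formula: f = \frac{0.316}{Re^{0.25}}
f = 0.316/67560^0.25 = 0.0196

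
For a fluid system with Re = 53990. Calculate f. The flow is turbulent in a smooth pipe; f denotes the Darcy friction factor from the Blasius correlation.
Formula: f = \frac{0.316}{Re^{0.25}}
f = 0.316/53990^0.25 = 0.02073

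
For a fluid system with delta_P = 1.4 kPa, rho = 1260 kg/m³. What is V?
Formula: V = \sqrt{\frac{2 \Delta P}{\rho}}
V = √(2·(1.4·1000)/1260) = 1.491 m/s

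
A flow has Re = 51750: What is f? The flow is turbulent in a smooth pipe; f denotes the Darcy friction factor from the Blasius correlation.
Formula: f = \frac{0.316}{Re^{0.25}}
f = 0.316/51750^0.25 = 0.02095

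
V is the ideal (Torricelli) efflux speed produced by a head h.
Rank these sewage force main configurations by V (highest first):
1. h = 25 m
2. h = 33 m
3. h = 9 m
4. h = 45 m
Case 1: V = 22.15 m/s
Case 2: V = 25.45 m/s
Case 3: V = 13.29 m/s
Case 4: V = 29.71 m/s
Ranking (highest first): 4, 2, 1, 3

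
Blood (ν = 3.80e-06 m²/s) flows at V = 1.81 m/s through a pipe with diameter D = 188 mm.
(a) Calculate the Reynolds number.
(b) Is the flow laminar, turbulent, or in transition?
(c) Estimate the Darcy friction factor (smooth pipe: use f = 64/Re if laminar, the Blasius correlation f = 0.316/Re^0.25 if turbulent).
(a) Re = V·D/ν = 1.81·0.188/3.80e-06 = 89547
(b) Flow regime: turbulent (Re > 4000)
(c) Friction factor: f = 0.316/Re^0.25 = 0.316/89547^0.25 = 0.01827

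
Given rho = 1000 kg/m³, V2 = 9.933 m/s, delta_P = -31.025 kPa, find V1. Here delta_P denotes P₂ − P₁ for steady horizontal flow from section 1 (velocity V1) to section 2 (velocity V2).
Formula: \Delta P = \frac{1}{2} \rho (V_1^2 - V_2^2)
Substituting knowns: -31.025 = 0.5·1000·(V1² − 9.933²)/1000
Solving for V1: V1 = √(9.933² + 2·(-31.025·1000)/1000) = 6.051 m/s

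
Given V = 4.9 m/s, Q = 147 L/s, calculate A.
Formula: Q = A V
Substituting knowns: 147 = A·4.9·1000
Solving for A: A = (147/1000)/4.9 = 0.03 m²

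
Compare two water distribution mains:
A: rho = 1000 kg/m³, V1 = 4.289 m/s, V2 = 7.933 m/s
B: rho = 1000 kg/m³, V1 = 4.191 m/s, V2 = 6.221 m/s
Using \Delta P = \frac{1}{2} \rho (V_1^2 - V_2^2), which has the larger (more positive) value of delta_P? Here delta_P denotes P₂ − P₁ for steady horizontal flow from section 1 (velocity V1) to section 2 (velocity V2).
delta_P(A) = -22.27 kPa, delta_P(B) = -10.57 kPa. Answer: B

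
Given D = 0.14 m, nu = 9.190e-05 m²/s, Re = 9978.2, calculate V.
Formula: Re = \frac{V D}{\nu}
Substituting knowns: 9978.2 = V·0.14/9.190e-05
Solving for V: V = 9978.2·9.190e-05/0.14 = 6.55 m/s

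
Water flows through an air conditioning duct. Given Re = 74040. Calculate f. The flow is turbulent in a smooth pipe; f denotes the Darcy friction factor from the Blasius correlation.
Formula: f = \frac{0.316}{Re^{0.25}}
f = 0.316/74040^0.25 = 0.01916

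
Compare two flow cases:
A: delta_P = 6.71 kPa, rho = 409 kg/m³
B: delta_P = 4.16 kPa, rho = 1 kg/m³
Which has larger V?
V(A) = 5.728 m/s, V(B) = 91.21 m/s. Answer: B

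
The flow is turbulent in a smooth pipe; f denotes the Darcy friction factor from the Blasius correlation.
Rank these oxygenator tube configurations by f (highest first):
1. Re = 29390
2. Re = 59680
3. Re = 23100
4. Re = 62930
Case 1: f = 0.02413
Case 2: f = 0.02022
Case 3: f = 0.02563
Case 4: f = 0.01995
Ranking (highest first): 3, 1, 2, 4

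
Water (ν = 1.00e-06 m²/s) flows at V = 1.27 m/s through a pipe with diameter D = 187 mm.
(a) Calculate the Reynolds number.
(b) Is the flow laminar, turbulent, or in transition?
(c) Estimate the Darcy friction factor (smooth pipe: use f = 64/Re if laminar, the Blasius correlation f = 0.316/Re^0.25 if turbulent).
(a) Re = V·D/ν = 1.27·0.187/1.00e-06 = 237490
(b) Flow regime: turbulent (Re > 4000)
(c) Friction factor: f = 0.316/Re^0.25 = 0.316/237490^0.25 = 0.01431 (Blasius is strictly valid for Re ≲ 1e5; used here as the smooth-pipe estimate the problem specifies)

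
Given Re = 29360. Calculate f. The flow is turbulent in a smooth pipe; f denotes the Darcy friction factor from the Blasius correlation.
Formula: f = \frac{0.316}{Re^{0.25}}
f = 0.316/29360^0.25 = 0.02414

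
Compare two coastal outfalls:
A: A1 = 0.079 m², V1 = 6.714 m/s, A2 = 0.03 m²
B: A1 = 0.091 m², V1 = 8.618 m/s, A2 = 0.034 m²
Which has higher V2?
V2(A) = 17.68 m/s, V2(B) = 23.07 m/s. Answer: B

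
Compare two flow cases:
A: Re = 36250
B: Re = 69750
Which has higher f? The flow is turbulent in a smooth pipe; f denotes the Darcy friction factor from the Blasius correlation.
f(A) = 0.0229, f(B) = 0.01944. Answer: A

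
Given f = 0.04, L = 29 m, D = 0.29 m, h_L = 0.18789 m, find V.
Formula: h_L = f \frac{L}{D} \frac{V^2}{2g}
Substituting knowns: 0.18789 = 0.04·(29/0.29)·V²/(2·9.81)
Solving for V: V = √(0.18789·2·9.81/(0.04·(29/0.29))) = 0.96 m/s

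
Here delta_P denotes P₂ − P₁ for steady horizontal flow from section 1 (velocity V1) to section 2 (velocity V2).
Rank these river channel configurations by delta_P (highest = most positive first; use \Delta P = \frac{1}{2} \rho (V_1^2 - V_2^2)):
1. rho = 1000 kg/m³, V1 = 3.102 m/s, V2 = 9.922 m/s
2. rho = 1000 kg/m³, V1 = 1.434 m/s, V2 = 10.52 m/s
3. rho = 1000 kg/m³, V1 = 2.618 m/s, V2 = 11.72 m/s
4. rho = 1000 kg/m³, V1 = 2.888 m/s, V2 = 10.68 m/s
Case 1: delta_P = -44.41 kPa
Case 2: delta_P = -54.31 kPa
Case 3: delta_P = -65.25 kPa
Case 4: delta_P = -52.86 kPa
Ranking (highest first): 1, 4, 2, 3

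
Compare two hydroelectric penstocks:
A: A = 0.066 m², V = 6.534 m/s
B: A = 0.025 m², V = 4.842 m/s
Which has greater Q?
Q(A) = 431.2 L/s, Q(B) = 121 L/s. Answer: A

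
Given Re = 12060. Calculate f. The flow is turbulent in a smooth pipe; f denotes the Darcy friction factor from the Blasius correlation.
Formula: f = \frac{0.316}{Re^{0.25}}
f = 0.316/12060^0.25 = 0.03015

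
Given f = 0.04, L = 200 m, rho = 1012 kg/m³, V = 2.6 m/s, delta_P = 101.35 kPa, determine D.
Formula: \Delta P = f \frac{L}{D} \frac{\rho V^2}{2}
Substituting knowns: 101.35 = 0.04·(200/D)·0.5·1012·2.6²/1000
Solving for D: D = 0.04·200·0.5·1012·2.6²/(101.35·1000) = 0.27 m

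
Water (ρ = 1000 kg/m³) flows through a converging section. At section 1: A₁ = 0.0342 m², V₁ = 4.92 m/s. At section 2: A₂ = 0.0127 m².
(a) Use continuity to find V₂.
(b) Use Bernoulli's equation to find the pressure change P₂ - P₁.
(a) Continuity: A₁V₁=A₂V₂ -> V₂=A₁V₁/A₂=0.0342*4.92/0.0127=13.25 m/s
(b) Bernoulli: P₂-P₁=0.5*rho*(V₁^2-V₂^2)/1000=0.5*1000*(4.92^2-13.25^2)/1000=-75.68 kPa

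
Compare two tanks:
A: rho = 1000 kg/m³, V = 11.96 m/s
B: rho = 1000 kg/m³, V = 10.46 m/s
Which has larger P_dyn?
P_dyn(A) = 71.52 kPa, P_dyn(B) = 54.71 kPa. Answer: A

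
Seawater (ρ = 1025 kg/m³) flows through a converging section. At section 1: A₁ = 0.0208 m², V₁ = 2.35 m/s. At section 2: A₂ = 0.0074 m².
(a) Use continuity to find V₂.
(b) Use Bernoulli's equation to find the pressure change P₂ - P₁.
(a) Continuity: A₁V₁=A₂V₂ -> V₂=A₁V₁/A₂=0.0208*2.35/0.0074=6.61 m/s
(b) Bernoulli: P₂-P₁=0.5*rho*(V₁^2-V₂^2)/1000=0.5*1025*(2.35^2-6.61^2)/1000=-19.56 kPa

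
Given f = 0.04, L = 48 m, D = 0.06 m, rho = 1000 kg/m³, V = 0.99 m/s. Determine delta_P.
Formula: \Delta P = f \frac{L}{D} \frac{\rho V^2}{2}
delta_P = 0.04·(48/0.06)·0.5·1000·0.99²/1000 = 15.68 kPa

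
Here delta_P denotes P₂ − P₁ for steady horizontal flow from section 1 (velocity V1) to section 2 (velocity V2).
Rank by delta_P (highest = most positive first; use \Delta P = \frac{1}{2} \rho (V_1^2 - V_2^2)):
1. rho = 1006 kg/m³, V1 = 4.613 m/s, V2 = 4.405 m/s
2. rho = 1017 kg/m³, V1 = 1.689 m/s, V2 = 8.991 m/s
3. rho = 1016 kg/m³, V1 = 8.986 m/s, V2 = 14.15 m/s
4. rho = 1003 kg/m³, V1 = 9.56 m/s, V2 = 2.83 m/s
Case 1: delta_P = 0.9435 kPa
Case 2: delta_P = -39.66 kPa
Case 3: delta_P = -60.69 kPa
Case 4: delta_P = 41.82 kPa
Ranking (highest first): 4, 1, 2, 3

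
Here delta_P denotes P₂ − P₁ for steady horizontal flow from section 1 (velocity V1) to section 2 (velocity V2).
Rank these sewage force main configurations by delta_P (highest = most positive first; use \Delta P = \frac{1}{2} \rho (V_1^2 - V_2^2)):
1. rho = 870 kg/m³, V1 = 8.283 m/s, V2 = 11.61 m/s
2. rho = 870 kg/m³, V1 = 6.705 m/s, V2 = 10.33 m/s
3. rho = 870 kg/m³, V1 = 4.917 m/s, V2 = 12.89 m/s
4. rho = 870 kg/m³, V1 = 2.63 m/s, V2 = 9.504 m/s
Case 1: delta_P = -28.79 kPa
Case 2: delta_P = -26.86 kPa
Case 3: delta_P = -61.76 kPa
Case 4: delta_P = -36.28 kPa
Ranking (highest first): 2, 1, 4, 3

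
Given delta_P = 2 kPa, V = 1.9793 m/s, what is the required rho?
Formula: V = \sqrt{\frac{2 \Delta P}{\rho}}
Substituting knowns: 1.9793 = √(2·(2·1000)/rho)
Solving for rho: rho = 2·(2·1000)/1.9793² = 1021 kg/m³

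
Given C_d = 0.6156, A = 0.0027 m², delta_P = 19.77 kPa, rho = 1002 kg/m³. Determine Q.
Formula: Q = C_d A \sqrt{\frac{2 \Delta P}{\rho}}
Q = 0.6156·0.0027·√(2·(19.77·1000)/1002)·1000 = 10.44 L/s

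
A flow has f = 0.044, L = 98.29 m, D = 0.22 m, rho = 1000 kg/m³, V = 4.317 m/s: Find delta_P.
Formula: \Delta P = f \frac{L}{D} \frac{\rho V^2}{2}
delta_P = 0.044·(98.29/0.22)·0.5·1000·4.317²/1000 = 183.2 kPa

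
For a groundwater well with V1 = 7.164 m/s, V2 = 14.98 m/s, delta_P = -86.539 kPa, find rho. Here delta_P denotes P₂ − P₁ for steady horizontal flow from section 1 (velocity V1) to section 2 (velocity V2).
Formula: \Delta P = \frac{1}{2} \rho (V_1^2 - V_2^2)
Substituting knowns: -86.539 = 0.5·rho·(7.164² − 14.98²)/1000
Solving for rho: rho = 2·(-86.539·1000)/(7.164² − 14.98²) = 1000 kg/m³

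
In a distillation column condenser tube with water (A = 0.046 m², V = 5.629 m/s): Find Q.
Formula: Q = A V
Q = 0.046·5.629·1000 = 258.9 L/s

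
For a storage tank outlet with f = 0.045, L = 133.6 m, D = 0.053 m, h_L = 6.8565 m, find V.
Formula: h_L = f \frac{L}{D} \frac{V^2}{2g}
Substituting knowns: 6.8565 = 0.045·(133.6/0.053)·V²/(2·9.81)
Solving for V: V = √(6.8565·2·9.81/(0.045·(133.6/0.053))) = 1.089 m/s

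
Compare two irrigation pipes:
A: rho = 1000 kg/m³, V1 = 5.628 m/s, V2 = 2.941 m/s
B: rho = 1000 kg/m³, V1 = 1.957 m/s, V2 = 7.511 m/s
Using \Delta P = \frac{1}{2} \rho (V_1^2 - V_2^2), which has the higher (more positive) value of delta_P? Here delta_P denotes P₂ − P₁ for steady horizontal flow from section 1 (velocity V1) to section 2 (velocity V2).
delta_P(A) = 11.51 kPa, delta_P(B) = -26.29 kPa. Answer: A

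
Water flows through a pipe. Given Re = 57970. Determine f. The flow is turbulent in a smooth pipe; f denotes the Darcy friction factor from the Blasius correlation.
Formula: f = \frac{0.316}{Re^{0.25}}
f = 0.316/57970^0.25 = 0.02037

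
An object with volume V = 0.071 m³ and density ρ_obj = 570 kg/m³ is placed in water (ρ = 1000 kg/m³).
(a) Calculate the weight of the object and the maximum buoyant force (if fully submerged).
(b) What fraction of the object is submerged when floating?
(a) W=rho_obj*g*V=570*9.81*0.071=397.0 N; F_B(max)=rho*g*V=1000*9.81*0.071=696.5 N
(b) Floating fraction=rho_obj/rho=570/1000=0.570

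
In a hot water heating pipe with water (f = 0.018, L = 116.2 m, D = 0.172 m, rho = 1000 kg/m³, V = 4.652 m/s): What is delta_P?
Formula: \Delta P = f \frac{L}{D} \frac{\rho V^2}{2}
delta_P = 0.018·(116.2/0.172)·0.5·1000·4.652²/1000 = 131.6 kPa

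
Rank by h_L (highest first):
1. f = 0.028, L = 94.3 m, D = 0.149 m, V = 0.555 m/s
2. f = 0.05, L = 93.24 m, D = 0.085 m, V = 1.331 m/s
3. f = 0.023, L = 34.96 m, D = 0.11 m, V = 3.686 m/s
Case 1: h_L = 0.2782 m
Case 2: h_L = 4.952 m
Case 3: h_L = 5.062 m
Ranking (highest first): 3, 2, 1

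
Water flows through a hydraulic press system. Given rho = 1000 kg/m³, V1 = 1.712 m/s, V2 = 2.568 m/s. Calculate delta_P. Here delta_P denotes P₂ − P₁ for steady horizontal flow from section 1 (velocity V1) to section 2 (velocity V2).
Formula: \Delta P = \frac{1}{2} \rho (V_1^2 - V_2^2)
delta_P = 0.5·1000·(1.712² − 2.568²)/1000 = -1.832 kPa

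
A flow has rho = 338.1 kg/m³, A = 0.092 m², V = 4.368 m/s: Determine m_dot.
Formula: \dot{m} = \rho A V
m_dot = 338.1·0.092·4.368 = 135.9 kg/s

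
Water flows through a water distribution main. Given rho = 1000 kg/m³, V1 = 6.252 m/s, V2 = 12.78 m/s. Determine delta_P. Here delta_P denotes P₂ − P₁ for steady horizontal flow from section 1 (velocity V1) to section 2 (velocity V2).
Formula: \Delta P = \frac{1}{2} \rho (V_1^2 - V_2^2)
delta_P = 0.5·1000·(6.252² − 12.78²)/1000 = -62.12 kPa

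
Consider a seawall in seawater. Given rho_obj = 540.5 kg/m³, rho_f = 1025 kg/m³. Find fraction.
Formula: f_{sub} = \frac{\rho_{obj}}{\rho_f}
fraction = 540.5/1025 = 0.5273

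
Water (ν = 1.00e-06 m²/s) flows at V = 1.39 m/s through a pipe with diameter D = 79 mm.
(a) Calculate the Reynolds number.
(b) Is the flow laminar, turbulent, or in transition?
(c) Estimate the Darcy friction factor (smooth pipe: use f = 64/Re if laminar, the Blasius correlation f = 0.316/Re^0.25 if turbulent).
(a) Re = V·D/ν = 1.39·0.079/1.00e-06 = 109810
(b) Flow regime: turbulent (Re > 4000)
(c) Friction factor: f = 0.316/Re^0.25 = 0.316/109810^0.25 = 0.01736 (Blasius is strictly valid for Re ≲ 1e5; used here as the smooth-pipe estimate the problem specifies)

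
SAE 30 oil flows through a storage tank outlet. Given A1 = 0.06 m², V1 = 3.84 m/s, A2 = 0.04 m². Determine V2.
Formula: V_2 = \frac{A_1 V_1}{A_2}
V2 = 0.06·3.84/0.04 = 5.76 m/s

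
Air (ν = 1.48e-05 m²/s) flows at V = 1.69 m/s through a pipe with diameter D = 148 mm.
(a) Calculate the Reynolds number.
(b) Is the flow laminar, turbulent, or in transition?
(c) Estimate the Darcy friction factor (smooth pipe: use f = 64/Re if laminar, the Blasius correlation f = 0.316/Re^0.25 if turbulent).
(a) Re = V·D/ν = 1.69·0.148/1.48e-05 = 16900
(b) Flow regime: turbulent (Re > 4000)
(c) Friction factor: f = 0.316/Re^0.25 = 0.316/16900^0.25 = 0.02772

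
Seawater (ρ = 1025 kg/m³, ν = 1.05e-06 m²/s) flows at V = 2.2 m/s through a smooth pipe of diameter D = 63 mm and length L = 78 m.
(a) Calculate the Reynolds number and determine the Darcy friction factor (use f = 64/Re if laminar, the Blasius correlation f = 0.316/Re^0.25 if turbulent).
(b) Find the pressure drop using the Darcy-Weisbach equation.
(a) Re = V·D/ν = 2.2·0.063/1.05e-06 = 132000 → turbulent (Re > 4000); f = 0.316/Re^0.25 = 0.316/132000^0.25 = 0.016578 (Blasius is strictly valid for Re ≲ 1e5; used here as the smooth-pipe estimate the problem specifies)
(b) Darcy-Weisbach: ΔP = f·(L/D)·½ρV²/1000 = 0.016578·(78/0.063)·½·1025·2.2²/1000 = 50.91 kPa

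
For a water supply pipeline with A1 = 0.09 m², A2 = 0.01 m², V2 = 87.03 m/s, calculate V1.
Formula: V_2 = \frac{A_1 V_1}{A_2}
Substituting knowns: 87.03 = 0.09·V1/0.01
Solving for V1: V1 = 87.03·0.01/0.09 = 9.67 m/s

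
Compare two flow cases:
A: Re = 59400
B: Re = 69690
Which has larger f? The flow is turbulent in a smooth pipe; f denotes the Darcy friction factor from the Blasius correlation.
f(A) = 0.02024, f(B) = 0.01945. Answer: A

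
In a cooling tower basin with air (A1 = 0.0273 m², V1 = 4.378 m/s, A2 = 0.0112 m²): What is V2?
Formula: V_2 = \frac{A_1 V_1}{A_2}
V2 = 0.0273·4.378/0.0112 = 10.67 m/s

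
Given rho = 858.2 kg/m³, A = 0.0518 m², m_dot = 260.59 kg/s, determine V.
Formula: \dot{m} = \rho A V
Substituting knowns: 260.59 = 858.2·0.0518·V
Solving for V: V = 260.59/(858.2·0.0518) = 5.862 m/s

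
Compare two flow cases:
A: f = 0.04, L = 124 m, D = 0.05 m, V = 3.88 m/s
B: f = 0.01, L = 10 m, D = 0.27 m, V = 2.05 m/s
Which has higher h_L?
h_L(A) = 76.12 m, h_L(B) = 0.07933 m. Answer: A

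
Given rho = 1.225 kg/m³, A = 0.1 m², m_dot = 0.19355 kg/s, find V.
Formula: \dot{m} = \rho A V
Substituting knowns: 0.19355 = 1.225·0.1·V
Solving for V: V = 0.19355/(1.225·0.1) = 1.58 m/s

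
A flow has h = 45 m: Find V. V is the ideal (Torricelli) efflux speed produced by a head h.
Formula: V = \sqrt{2 g h}
V = √(2·9.81·45) = 29.71 m/s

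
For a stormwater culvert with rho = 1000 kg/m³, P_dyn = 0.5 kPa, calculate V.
Formula: P_{dyn} = \frac{1}{2} \rho V^2
Substituting knowns: 0.5 = 0.5·1000·V²/1000
Solving for V: V = √(2·(0.5·1000)/1000) = 1 m/s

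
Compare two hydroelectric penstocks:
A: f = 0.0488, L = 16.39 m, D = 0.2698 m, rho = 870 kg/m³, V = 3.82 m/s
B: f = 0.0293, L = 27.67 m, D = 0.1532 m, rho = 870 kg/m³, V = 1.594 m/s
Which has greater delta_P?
delta_P(A) = 18.82 kPa, delta_P(B) = 5.849 kPa. Answer: A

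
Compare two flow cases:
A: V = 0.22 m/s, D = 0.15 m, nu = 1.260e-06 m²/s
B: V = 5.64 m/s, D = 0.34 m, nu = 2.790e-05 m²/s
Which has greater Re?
Re(A) = 26190, Re(B) = 68731. Answer: B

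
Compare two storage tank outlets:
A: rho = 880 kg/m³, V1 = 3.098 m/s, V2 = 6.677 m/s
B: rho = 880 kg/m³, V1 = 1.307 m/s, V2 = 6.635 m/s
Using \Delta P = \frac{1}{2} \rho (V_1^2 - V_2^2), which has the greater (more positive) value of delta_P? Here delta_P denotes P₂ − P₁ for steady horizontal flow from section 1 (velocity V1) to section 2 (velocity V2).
delta_P(A) = -15.39 kPa, delta_P(B) = -18.62 kPa. Answer: A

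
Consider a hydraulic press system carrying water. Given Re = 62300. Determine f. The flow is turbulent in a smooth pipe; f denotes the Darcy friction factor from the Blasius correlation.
Formula: f = \frac{0.316}{Re^{0.25}}
f = 0.316/62300^0.25 = 0.02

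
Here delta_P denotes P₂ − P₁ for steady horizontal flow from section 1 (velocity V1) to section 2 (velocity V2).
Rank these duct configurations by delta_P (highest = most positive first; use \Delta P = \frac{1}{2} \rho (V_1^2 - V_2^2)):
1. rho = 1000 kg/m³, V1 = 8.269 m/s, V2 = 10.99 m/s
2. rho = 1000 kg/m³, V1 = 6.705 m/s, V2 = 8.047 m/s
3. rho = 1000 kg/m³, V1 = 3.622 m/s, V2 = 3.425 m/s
Case 1: delta_P = -26.2 kPa
Case 2: delta_P = -9.899 kPa
Case 3: delta_P = 0.6941 kPa
Ranking (highest first): 3, 2, 1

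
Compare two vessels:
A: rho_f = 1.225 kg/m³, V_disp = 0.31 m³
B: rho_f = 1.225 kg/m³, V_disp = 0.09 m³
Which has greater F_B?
F_B(A) = 3.725 N, F_B(B) = 1.082 N. Answer: A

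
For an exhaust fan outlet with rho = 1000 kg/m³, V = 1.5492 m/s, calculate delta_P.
Formula: V = \sqrt{\frac{2 \Delta P}{\rho}}
Substituting knowns: 1.5492 = √(2·(delta_P·1000)/1000)
Solving for delta_P: delta_P = 1.5492²·1000/2/1000 = 1.2 kPa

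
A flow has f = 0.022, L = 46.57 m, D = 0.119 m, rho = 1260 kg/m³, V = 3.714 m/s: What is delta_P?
Formula: \Delta P = f \frac{L}{D} \frac{\rho V^2}{2}
delta_P = 0.022·(46.57/0.119)·0.5·1260·3.714²/1000 = 74.82 kPa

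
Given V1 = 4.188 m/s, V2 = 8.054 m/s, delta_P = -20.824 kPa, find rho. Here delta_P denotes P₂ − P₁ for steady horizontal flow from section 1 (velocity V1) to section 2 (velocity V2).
Formula: \Delta P = \frac{1}{2} \rho (V_1^2 - V_2^2)
Substituting knowns: -20.824 = 0.5·rho·(4.188² − 8.054²)/1000
Solving for rho: rho = 2·(-20.824·1000)/(4.188² − 8.054²) = 880 kg/m³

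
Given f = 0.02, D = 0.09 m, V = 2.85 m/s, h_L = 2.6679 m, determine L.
Formula: h_L = f \frac{L}{D} \frac{V^2}{2g}
Substituting knowns: 2.6679 = 0.02·(L/0.09)·2.85²/(2·9.81)
Solving for L: L = 2.6679·2·9.81·0.09/(0.02·2.85²) = 29 m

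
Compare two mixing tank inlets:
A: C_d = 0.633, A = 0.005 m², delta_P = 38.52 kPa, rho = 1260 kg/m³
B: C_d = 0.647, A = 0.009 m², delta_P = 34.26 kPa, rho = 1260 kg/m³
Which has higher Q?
Q(A) = 24.75 L/s, Q(B) = 42.94 L/s. Answer: B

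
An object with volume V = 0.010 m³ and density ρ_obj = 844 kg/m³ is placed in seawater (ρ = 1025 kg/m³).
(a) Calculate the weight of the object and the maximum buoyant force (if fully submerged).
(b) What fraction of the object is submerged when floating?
(a) W=rho_obj*g*V=844*9.81*0.010=82.8 N; F_B(max)=rho*g*V=1025*9.81*0.010=100.6 N
(b) Floating fraction=rho_obj/rho=844/1025=0.823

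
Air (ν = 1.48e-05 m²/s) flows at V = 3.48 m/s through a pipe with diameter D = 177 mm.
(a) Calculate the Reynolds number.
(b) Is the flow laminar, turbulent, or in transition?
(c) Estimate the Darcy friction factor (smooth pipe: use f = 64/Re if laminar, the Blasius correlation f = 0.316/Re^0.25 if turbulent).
(a) Re = V·D/ν = 3.48·0.177/1.48e-05 = 41619
(b) Flow regime: turbulent (Re > 4000)
(c) Friction factor: f = 0.316/Re^0.25 = 0.316/41619^0.25 = 0.02212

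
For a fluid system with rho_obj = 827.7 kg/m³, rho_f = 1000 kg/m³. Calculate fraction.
Formula: f_{sub} = \frac{\rho_{obj}}{\rho_f}
fraction = 827.7/1000 = 0.8277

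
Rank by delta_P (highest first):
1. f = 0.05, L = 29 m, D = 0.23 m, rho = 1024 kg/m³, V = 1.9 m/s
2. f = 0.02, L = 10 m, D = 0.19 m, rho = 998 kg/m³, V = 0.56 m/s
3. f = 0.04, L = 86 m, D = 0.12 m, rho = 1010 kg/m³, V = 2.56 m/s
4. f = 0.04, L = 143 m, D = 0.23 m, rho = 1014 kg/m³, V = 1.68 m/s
Case 1: delta_P = 11.65 kPa
Case 2: delta_P = 0.1647 kPa
Case 3: delta_P = 94.87 kPa
Case 4: delta_P = 35.59 kPa
Ranking (highest first): 3, 4, 1, 2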